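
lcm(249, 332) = 996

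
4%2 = 0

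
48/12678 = 8/2113 ≈ 0.00379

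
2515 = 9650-7135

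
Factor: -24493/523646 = -1*2^(-1)*7^1*3499^1*261823^(-1)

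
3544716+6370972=9915688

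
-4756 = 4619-9375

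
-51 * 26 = -1326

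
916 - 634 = 282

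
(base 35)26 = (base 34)28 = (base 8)114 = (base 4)1030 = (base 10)76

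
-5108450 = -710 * 7195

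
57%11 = 2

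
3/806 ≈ 0.00372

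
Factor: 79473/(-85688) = -1 * 2^(-3) * 3^1 * 59^1 * 449^1 * 10711^(-1)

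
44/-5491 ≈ -0.00801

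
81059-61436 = 19623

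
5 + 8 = 13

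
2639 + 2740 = 5379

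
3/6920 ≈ 0.000434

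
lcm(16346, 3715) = 81730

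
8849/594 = 14 + 533/594 ≈ 14.90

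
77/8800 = 7/800 = 0.00875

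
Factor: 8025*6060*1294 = 2^3*3^2*5^3*101^1*107^1*647^1 = 62929161000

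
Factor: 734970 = 2^1 * 3^1 * 5^1 * 24499^1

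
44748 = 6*7458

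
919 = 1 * 919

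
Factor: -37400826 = -1*2^1*3^1*89^1*70039^1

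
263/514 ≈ 0.512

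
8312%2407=1091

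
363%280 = 83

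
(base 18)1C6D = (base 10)9841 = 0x2671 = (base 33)917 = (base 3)111111111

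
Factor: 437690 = 2^1*5^1*11^1*23^1*173^1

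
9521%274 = 205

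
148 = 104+44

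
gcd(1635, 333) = 3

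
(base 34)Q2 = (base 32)RM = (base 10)886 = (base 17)312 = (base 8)1566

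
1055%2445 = 1055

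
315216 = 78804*4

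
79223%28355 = 22513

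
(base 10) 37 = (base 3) 1101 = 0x25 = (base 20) 1h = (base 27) 1a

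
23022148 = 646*35638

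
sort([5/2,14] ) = [5/2,14] 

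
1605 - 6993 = -5388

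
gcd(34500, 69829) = 1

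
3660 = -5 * (-732)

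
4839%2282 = 275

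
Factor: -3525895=-1*5^1*307^1*2297^1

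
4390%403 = 360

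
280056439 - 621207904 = -341151465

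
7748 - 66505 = -58757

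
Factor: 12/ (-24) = -1*2^ (-1) = -1/2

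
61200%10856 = 6920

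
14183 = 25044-10861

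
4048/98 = 41 + 15/49 ≈ 41.31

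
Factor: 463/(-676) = -1*2^(-2)*13^(-2)*463^1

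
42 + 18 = 60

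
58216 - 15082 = 43134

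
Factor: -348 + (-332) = -1*2^3*5^1*17^1 = -680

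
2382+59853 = 62235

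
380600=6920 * 55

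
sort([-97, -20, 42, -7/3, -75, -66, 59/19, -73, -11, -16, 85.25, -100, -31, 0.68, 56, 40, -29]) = [-100, -97, -75, -73, -66, -31, -29, -20, -16, -11, -7/3, 0.68, 59/19, 40, 42, 56, 85.25]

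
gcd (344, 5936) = 8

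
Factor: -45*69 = -1*3^3*5^1*23^1 = -3105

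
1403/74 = 18 + 71/74 ≈ 18.96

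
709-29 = 680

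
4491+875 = 5366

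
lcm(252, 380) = 23940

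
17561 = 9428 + 8133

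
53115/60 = 885 + 1/4 = 885.25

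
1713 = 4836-3123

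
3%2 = 1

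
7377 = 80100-72723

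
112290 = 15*7486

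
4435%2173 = 89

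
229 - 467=-238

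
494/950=13/25=0.52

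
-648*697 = -451656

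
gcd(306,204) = 102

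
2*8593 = 17186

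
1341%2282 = 1341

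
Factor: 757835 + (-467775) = 2^2*5^1*14503^1 = 290060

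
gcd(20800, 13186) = 2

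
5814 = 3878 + 1936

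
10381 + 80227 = 90608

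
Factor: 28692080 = 2^4*5^1*53^1*67^1*101^1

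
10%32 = 10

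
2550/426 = 5 + 70/71 ≈ 5.99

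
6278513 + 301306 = 6579819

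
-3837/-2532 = 1279/844 ≈ 1.52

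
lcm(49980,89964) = 449820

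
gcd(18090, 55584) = 18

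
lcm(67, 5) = 335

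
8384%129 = 128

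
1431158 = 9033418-7602260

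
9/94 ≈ 0.0957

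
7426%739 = 36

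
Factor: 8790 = 2^1*3^1*5^1*293^1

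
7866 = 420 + 7446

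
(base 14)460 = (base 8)1544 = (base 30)ss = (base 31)s0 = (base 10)868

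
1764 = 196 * 9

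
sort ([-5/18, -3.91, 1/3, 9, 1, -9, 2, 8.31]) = [-9, -3.91, -5/18, 1/3, 1, 2, 8.31, 9]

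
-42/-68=21/34 ≈ 0.618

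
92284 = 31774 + 60510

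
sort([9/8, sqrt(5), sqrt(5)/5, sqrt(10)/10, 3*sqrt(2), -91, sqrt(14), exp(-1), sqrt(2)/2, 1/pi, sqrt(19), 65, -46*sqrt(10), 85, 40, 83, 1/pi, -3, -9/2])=[-46*sqrt(10), -91, -9/2, -3, sqrt(10)/10, 1/pi, 1/pi, exp(-1), sqrt(5)/5, sqrt(2)/2, 9/8, sqrt(5), sqrt(14), 3*sqrt(2), sqrt(19), 40, 65, 83, 85]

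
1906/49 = 38 + 44/49 ≈ 38.90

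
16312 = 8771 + 7541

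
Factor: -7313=-1*71^1*103^1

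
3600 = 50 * 72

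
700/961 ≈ 0.728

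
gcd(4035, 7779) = 3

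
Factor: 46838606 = 2^1*61^1*383923^1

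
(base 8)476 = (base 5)2233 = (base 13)1b6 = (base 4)10332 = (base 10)318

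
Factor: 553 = 7^1*79^1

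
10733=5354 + 5379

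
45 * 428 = 19260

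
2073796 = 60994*34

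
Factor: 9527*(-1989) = -1*3^2*7^1*13^1*17^1*1361^1 = -18949203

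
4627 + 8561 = 13188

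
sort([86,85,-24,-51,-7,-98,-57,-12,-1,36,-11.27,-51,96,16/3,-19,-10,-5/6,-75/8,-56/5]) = [-98,-57,-51,-51,-24,-19,-12,-11.27,-56/5,-10,-75/8,-7,-1,-5/6,16/3,36,85,86,96]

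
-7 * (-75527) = 528689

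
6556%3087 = 382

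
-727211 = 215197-942408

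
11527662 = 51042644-39514982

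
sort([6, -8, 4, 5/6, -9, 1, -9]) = [-9, -9, -8, 5/6, 1, 4, 6]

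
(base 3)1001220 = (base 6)3340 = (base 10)780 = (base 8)1414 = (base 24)18c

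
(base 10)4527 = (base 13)20a3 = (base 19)ca5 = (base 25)762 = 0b1000110101111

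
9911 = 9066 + 845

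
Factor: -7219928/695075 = -1*2^3*5^(-2)*947^1*953^1*27803^(-1) 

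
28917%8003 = 4908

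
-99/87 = -1 - 4/29 ≈ -1.14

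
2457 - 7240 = -4783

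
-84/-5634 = 14/939 ≈ 0.0149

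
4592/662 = 6+310/331 ≈ 6.94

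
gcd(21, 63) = 21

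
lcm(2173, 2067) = 84747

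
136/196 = 34/49 ≈ 0.694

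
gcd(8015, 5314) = 1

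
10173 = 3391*3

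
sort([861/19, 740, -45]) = [-45, 861/19, 740]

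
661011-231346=429665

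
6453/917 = 7 + 34/917 ≈ 7.04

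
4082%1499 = 1084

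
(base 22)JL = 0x1B7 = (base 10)439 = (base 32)DN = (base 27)G7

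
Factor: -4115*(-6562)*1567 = 2^1*5^1*17^1*193^1*823^1*1567^1 = 42313121210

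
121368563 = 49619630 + 71748933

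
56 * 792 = 44352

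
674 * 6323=4261702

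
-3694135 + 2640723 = -1053412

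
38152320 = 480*79484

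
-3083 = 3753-6836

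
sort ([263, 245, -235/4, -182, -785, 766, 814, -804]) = [-804, -785, -182, -235/4, 245, 263, 766, 814]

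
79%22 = 13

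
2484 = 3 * 828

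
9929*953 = 9462337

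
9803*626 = 6136678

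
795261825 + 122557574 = 917819399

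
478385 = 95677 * 5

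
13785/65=2757/13 ≈ 212.08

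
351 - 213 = 138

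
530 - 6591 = -6061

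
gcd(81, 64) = 1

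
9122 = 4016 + 5106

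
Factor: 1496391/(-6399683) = -1 * 3^1 * 13^1 * 17^1 * 37^1 * 61^1 * 6399683^(-1)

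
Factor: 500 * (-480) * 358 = -1 * 2^8 * 3^1 * 5^4 * 179^1 = -85920000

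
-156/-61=2 + 34/61 ≈ 2.56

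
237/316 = 3/4 = 0.75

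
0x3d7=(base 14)503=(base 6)4315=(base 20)293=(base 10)983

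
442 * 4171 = 1843582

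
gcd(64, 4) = 4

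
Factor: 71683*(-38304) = -1*2^5*3^2*7^1*19^1*97^1*739^1 = -2745745632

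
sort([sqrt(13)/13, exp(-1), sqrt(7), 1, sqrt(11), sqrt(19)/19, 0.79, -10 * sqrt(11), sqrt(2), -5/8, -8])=[-10 * sqrt(11), -8, -5/8, sqrt(19)/19, sqrt(13)/13, exp(-1), 0.79, 1, sqrt(2), sqrt(7), sqrt(11)]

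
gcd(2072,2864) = 8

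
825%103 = 1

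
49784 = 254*196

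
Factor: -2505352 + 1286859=-1*29^1*42017^1=-1218493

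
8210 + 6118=14328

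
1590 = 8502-6912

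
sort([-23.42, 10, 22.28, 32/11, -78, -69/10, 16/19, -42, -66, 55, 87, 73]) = [-78, -66, -42, -23.42, -69/10, 16/19, 32/11, 10, 22.28, 55, 73, 87]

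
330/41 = 8 + 2/41 ≈ 8.05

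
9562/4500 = 2 + 281/2250 ≈ 2.12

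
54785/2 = 27392 + 1/2 = 27392.50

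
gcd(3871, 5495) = 7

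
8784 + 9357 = 18141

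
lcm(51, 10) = 510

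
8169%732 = 117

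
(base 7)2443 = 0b1110010001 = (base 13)553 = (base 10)913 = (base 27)16m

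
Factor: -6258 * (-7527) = 2^1 * 3^2 * 7^1 * 13^1 * 149^1 * 193^1 = 47103966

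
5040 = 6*840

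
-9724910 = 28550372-38275282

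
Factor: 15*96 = 2^5*3^2*5^1 = 1440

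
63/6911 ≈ 0.00912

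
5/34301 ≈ 0.000146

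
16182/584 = 27 + 207/292 ≈ 27.71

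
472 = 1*472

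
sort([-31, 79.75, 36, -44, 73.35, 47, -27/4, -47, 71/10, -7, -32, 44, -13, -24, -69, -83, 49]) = [-83, -69, -47, -44, -32, -31, -24, -13, -7, -27/4, 71/10, 36, 44, 47, 49, 73.35, 79.75]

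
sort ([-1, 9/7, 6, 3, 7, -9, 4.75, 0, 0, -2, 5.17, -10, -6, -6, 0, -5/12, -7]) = [-10, -9, -7, -6, -6, -2, -1, -5/12, 0, 0, 0, 9/7, 3, 4.75, 5.17, 6, 7]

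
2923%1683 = 1240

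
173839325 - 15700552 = 158138773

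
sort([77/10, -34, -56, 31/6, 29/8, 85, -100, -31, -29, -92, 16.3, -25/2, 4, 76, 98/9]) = [-100, -92, -56, -34, -31, -29, -25/2, 29/8, 4, 31/6, 77/10, 98/9, 16.3, 76, 85]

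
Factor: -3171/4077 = -1 * 3^(-2) * 7^1 = -7/9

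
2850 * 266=758100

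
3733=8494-4761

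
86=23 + 63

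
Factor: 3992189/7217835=3^(-1) * 5^(-1) * 37^1 * 79^(-1) * 6091^(-1) * 107897^1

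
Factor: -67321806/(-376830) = 3^(-1)*5^(-1)*53^(-1)*79^(-1)*11220301^1 = 11220301/62805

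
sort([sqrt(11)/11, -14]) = [-14, sqrt(11)/11]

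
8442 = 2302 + 6140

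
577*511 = 294847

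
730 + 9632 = 10362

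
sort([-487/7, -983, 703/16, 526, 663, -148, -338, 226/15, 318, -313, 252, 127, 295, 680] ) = [-983, -338, -313, -148, -487/7, 226/15, 703/16, 127, 252, 295, 318, 526, 663, 680] 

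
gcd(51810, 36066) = 6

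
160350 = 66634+93716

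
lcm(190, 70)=1330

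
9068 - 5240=3828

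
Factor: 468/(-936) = -1 * 2^(-1) = -1/2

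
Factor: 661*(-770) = -1*2^1*5^1*7^1*11^1*661^1 = -508970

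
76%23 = 7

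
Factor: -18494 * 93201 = -1 * 2^1 * 3^1 * 7^1 * 47^1 * 661^1 * 1321^1 = -1723659294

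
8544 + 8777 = 17321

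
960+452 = 1412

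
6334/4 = 3167/2 = 1583.50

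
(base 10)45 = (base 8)55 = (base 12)39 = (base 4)231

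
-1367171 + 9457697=8090526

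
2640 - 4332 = -1692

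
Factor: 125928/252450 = 2^2*5^(-2)*17^(-1)*53^1 = 212/425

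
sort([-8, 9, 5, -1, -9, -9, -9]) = [-9, -9, -9, -8, -1, 5, 9]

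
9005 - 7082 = 1923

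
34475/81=425+50/81 ≈ 425.62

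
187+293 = 480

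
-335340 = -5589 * 60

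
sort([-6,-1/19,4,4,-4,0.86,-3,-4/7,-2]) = [-6,-4,-3,-2,-4/7,-1/19,0.86,4,4]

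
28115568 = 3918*7176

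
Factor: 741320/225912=3^(-1)*5^1*43^1*431^1*9413^(-1)=92665/28239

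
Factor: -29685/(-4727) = 3^1 * 5^1 * 29^(-1) * 163^(-1) * 1979^1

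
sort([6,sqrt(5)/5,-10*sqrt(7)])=[-10*sqrt(7),sqrt(5)/5,6]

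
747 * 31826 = 23774022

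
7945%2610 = 115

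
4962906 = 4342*1143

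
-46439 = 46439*(-1)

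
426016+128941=554957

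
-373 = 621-994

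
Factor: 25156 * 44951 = 2^2 * 19^1 * 79^1 * 331^1 * 569^1 = 1130787356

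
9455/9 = 1050 + 5/9 ≈ 1050.56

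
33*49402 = 1630266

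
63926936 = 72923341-8996405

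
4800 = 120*40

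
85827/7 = 12261 = 12261.00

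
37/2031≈0.0182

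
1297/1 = 1297 = 1297.00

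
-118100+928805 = 810705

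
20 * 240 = 4800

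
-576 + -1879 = -2455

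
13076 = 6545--6531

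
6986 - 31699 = -24713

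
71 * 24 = 1704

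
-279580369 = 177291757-456872126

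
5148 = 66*78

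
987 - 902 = 85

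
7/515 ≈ 0.0136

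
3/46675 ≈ 0.0000643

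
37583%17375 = 2833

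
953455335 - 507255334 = 446200001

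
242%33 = 11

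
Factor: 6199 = 6199^1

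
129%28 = 17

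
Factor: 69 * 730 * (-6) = -1 * 2^2 * 3^2 * 5^1 * 23^1 * 73^1 = -302220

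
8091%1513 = 526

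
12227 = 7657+4570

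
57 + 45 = 102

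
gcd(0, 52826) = 52826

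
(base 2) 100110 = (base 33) 15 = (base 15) 28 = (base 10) 38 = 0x26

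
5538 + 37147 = 42685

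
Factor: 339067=339067^1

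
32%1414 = 32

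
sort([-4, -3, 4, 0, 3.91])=[-4, -3, 0, 3.91, 4]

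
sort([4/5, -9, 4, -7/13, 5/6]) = [-9, -7/13, 4/5, 5/6, 4]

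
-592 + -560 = -1152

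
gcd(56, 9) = 1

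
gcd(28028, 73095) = 11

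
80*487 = 38960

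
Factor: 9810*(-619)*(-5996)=2^3*3^2*5^1*109^1*619^1*1499^1=36410050440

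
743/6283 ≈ 0.118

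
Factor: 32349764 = 2^2*61^1*197^1*673^1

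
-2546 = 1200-3746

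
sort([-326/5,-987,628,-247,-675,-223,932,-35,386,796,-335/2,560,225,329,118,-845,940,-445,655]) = [-987,-845,-675,-445,-247,-223,-335/2,-326/5,-35,118,225,329,386,560,628,655,796,932,940]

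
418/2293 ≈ 0.182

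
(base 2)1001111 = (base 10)79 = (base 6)211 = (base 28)2n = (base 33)2d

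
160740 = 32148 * 5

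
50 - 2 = 48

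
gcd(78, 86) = 2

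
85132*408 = 34733856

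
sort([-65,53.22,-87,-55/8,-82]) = [-87,-82,-65,-55/8,53.22]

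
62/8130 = 31/4065 ≈ 0.00763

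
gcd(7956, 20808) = 612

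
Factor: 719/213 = 3^(-1)*71^(-1)*719^1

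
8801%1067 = 265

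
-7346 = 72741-80087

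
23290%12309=10981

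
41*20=820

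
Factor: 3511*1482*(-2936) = -1*2^4*3^1*13^1*19^1*367^1*3511^1 = -15276894672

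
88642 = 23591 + 65051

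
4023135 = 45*89403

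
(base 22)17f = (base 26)p3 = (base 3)220012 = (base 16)28d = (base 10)653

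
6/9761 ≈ 0.000615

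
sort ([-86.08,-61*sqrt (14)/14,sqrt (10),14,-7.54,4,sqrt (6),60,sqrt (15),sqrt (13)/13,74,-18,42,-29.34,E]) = [-86.08,-29.34,-18,-61*sqrt (14)/14,-7.54,sqrt (13)/13,sqrt (6),E,sqrt (10),sqrt (15),4,14,42,60,74]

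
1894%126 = 4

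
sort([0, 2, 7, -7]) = [-7, 0, 2, 7]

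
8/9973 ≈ 0.000802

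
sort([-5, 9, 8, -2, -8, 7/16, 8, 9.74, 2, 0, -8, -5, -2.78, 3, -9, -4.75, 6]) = [-9, -8, -8, -5, -5, -4.75, -2.78, -2, 0, 7/16, 2, 3, 6, 8, 8, 9, 9.74]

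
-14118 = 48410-62528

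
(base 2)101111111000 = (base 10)3064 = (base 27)45d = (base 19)895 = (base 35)2hj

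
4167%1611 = 945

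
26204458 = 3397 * 7714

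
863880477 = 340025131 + 523855346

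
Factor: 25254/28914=3^1*23^1*79^(-1)=69/79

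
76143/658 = 115 + 473/658 ≈ 115.72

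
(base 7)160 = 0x5b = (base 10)91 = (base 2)1011011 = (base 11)83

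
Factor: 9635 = 5^1*41^1*47^1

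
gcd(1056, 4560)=48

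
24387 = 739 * 33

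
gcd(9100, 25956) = 28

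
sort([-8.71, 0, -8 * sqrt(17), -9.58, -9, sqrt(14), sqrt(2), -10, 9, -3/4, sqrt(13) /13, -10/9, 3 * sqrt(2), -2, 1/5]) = [-8 * sqrt(17), -10, -9.58, -9, -8.71, -2, -10/9, -3/4, 0, 1/5, sqrt(13) /13, sqrt(2), sqrt(14), 3 * sqrt(2), 9]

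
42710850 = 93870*455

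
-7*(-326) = 2282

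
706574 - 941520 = -234946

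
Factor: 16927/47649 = 3^(-1)*7^(-1)*2269^(-1)*16927^1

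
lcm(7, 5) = 35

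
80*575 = 46000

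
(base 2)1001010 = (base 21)3b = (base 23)35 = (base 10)74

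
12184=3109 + 9075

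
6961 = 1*6961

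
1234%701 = 533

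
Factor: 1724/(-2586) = -1*2^1*3^(-1) = -2/3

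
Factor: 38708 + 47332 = 2^3 * 3^2 * 5^1 * 239^1 = 86040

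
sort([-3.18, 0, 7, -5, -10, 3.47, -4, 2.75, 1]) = [-10, -5, -4, -3.18, 0, 1, 2.75, 3.47, 7]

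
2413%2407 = 6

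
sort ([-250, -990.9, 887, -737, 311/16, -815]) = [-990.9, -815, -737, -250, 311/16, 887]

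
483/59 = 8+11/59≈8.19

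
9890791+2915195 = 12805986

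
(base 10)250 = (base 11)208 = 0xfa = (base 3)100021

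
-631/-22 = 28 + 15/22 ≈ 28.68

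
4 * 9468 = 37872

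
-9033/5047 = -1 - 3986/5047 ≈ -1.79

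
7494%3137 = 1220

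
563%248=67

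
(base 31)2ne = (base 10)2649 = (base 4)221121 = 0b101001011001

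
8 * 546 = 4368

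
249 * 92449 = 23019801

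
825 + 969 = 1794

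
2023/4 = 505 + 3/4 = 505.75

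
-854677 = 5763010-6617687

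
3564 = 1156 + 2408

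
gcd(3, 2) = 1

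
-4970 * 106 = -526820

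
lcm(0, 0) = 0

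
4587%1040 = 427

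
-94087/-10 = 9408 + 7/10 = 9408.70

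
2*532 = 1064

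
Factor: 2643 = 3^1 * 881^1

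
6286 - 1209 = 5077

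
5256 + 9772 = 15028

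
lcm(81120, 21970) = 1054560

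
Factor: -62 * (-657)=2^1 * 3^2 * 31^1 * 73^1=40734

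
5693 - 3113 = 2580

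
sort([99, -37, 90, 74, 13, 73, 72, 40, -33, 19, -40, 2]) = [-40, -37, -33, 2, 13, 19, 40, 72, 73, 74, 90, 99]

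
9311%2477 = 1880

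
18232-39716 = -21484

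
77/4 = 19 + 1/4 = 19.25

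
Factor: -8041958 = -1 * 2^1 * 31^1 * 151^1 * 859^1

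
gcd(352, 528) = 176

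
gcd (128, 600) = 8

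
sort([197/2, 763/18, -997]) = [-997, 763/18, 197/2]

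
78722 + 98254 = 176976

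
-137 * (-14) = 1918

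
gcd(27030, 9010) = 9010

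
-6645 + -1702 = -8347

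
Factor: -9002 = -1 * 2^1 * 7^1 * 643^1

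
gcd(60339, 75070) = 1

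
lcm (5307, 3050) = 265350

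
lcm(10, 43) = 430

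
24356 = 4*6089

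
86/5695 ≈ 0.0151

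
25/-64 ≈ -0.391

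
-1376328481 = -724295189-652033292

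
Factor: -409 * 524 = -1 * 2^2 * 131^1 * 409^1 = -214316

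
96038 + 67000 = 163038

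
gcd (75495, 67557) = 21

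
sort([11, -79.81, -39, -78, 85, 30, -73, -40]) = [-79.81, -78, -73, -40, -39, 11, 30, 85]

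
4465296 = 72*62018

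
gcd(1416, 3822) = 6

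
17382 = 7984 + 9398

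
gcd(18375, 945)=105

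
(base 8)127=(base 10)87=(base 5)322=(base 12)73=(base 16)57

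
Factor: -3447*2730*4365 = -1*2^1*3^5*5^2*7^1*13^1*97^1*383^1 = -41076003150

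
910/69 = 13 + 13/69 ≈ 13.19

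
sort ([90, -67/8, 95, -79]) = [-79, -67/8, 90, 95]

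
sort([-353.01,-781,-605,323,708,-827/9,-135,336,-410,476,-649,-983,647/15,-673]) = [-983,-781,-673,-649,-605,-410,-353.01,-135,-827/9,647/15,323,336,476,708]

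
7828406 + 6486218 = 14314624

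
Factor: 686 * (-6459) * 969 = -1 * 2^1 * 3^2 * 7^3 * 17^1 * 19^1 * 2153^1 = -4293516906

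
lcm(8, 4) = 8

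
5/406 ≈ 0.0123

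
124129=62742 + 61387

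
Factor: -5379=-1*3^1*11^1*163^1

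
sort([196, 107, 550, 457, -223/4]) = [-223/4, 107, 196, 457, 550]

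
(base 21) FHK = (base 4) 1231100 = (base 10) 6992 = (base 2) 1101101010000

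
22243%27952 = 22243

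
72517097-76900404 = -4383307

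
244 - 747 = -503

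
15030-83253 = -68223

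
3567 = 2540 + 1027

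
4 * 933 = 3732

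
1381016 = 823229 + 557787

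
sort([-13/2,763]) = [-13/2,763]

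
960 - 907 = 53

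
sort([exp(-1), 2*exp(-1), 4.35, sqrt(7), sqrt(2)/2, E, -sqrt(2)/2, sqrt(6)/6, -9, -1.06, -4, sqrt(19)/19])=[-9, -4, -1.06, -sqrt(2)/2, sqrt(19)/19, exp(-1), sqrt(6)/6, sqrt(2)/2, 2*exp(-1), sqrt(7), E, 4.35]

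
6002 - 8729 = -2727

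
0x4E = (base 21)3F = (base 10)78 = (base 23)39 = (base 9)86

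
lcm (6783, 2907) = 20349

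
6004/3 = 2001+1/3 ≈ 2001.33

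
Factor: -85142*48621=-1*2^1*3^1*19^1*853^1*42571^1=-4139689182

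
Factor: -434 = -1 * 2^1 * 7^1 * 31^1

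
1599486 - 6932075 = -5332589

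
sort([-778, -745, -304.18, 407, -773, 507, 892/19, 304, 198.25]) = [-778, -773, -745, -304.18, 892/19, 198.25, 304, 407, 507]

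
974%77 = 50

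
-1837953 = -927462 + -910491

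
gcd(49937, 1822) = 1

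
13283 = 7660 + 5623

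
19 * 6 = 114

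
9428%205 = 203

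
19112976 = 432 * 44243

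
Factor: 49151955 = 3^1*5^1*19^2*29^1*313^1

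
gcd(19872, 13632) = 96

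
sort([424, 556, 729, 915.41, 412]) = [412, 424, 556, 729, 915.41]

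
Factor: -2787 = -1*3^1*929^1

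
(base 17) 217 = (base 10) 602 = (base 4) 21122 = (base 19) 1cd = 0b1001011010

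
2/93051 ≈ 0.0000215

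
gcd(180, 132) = 12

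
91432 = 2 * 45716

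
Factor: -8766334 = -1*2^1*19^1*230693^1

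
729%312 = 105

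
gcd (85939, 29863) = 1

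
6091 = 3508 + 2583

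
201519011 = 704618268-503099257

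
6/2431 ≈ 0.00247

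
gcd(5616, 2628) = 36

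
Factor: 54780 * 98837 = 2^2 * 3^1 * 5^1 * 11^1 * 83^1 * 98837^1 = 5414290860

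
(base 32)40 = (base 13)9b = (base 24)58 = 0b10000000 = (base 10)128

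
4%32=4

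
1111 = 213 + 898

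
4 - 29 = -25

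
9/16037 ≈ 0.000561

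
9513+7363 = 16876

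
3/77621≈0.0000386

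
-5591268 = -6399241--807973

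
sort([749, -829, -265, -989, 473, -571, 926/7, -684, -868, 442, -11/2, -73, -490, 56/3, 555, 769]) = [-989, -868, -829, -684, -571, -490, -265, -73, -11/2, 56/3, 926/7, 442, 473, 555, 749, 769]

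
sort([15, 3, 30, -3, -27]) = [-27, -3, 3, 15, 30]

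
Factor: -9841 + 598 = -1*3^2*13^1*79^1 = -9243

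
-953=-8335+7382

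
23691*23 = 544893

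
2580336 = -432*(-5973)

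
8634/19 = 454+8/19 ≈ 454.42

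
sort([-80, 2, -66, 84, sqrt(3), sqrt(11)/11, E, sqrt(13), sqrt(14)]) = [-80, -66, sqrt(11)/11, sqrt(3), 2, E, sqrt(13), sqrt(14), 84]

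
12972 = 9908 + 3064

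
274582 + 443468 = 718050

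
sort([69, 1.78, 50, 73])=[1.78, 50, 69, 73]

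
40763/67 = 608 + 27/67 ≈ 608.40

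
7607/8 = 950 + 7/8 ≈ 950.88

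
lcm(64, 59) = 3776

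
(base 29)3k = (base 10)107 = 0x6b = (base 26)43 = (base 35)32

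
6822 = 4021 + 2801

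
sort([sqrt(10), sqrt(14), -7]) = [-7, sqrt(10), sqrt(14)]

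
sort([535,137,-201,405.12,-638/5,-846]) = [-846,-201,-638/5,137,405.12,535]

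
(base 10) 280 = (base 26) ak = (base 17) g8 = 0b100011000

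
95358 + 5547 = 100905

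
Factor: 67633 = 47^1*1439^1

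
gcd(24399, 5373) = 9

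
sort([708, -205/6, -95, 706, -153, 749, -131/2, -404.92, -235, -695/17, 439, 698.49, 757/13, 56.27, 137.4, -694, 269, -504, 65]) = [-694, -504, -404.92, -235, -153, -95, -131/2, -695/17, -205/6, 56.27, 757/13, 65, 137.4, 269, 439, 698.49, 706, 708, 749]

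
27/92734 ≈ 0.000291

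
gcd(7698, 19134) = 6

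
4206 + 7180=11386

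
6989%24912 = 6989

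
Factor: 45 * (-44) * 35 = -1 * 2^2 * 3^2 * 5^2 * 7^1 * 11^1 = -69300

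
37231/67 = 555 + 46/67 ≈ 555.69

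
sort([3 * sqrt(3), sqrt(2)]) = [sqrt(2), 3 * sqrt(3)]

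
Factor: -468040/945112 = -1*5^1*7^(-2)*2411^(-1)*11701^1 = -58505/118139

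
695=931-236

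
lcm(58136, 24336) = 1046448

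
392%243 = 149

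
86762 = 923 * 94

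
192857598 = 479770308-286912710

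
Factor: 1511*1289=1289^1*1511^1=1947679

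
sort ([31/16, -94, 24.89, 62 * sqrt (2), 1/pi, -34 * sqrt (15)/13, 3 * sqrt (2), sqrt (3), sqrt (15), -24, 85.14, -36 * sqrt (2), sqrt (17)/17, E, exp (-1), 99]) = [-94, -36 * sqrt (2), -24, -34 * sqrt (15)/13, sqrt (17)/17, 1/pi, exp (-1), sqrt (3), 31/16, E, sqrt (15), 3 * sqrt (2), 24.89, 85.14, 62 * sqrt (2), 99]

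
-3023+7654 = 4631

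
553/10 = 55+3/10 = 55.30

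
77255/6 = 12875 + 5/6 ≈ 12875.83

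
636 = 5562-4926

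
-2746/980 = -2 - 393/490 ≈ -2.80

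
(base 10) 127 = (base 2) 1111111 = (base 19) 6d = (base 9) 151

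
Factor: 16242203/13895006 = 2^(-1)*31^(-1)*224113^(-1)*16242203^1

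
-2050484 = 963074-3013558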